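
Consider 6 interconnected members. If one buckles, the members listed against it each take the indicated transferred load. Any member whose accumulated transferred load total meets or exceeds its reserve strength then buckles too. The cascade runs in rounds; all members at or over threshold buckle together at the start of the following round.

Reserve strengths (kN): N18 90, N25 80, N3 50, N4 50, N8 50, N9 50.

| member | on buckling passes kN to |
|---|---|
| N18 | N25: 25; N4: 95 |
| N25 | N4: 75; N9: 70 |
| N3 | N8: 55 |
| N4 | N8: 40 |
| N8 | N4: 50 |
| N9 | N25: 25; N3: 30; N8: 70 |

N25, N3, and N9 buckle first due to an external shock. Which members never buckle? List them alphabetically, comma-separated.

Round 1 — N25, N3, N9 buckle (initial).
  N4: +75 → 75 ≥ 50
  N8: +55+70 → 125 ≥ 50
Round 2 — N4, N8 buckle.
No further bucklings.

N18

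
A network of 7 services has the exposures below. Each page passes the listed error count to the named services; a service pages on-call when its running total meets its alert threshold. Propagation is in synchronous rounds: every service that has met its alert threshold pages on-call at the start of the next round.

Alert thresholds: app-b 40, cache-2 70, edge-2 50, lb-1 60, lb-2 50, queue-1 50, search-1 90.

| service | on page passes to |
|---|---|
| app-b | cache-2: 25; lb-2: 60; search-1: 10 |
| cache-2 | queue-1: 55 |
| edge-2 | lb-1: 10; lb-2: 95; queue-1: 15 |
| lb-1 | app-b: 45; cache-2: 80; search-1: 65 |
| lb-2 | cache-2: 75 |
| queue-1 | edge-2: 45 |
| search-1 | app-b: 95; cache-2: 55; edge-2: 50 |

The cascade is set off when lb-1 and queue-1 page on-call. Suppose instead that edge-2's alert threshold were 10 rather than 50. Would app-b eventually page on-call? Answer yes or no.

With edge-2's alert threshold at 10:
Round 1 — lb-1, queue-1 page on-call (initial).
  app-b: +45 → 45 ≥ 40
  cache-2: +80 → 80 ≥ 70
  edge-2: +45 → 45 ≥ 10
  search-1: +65 → 65 < 90
Round 2 — app-b, cache-2, edge-2 page on-call.
  lb-2: +60+95 → 155 ≥ 50
  search-1: +10 → 75 < 90
Round 3 — lb-2 pages on-call.
No further pages.

yes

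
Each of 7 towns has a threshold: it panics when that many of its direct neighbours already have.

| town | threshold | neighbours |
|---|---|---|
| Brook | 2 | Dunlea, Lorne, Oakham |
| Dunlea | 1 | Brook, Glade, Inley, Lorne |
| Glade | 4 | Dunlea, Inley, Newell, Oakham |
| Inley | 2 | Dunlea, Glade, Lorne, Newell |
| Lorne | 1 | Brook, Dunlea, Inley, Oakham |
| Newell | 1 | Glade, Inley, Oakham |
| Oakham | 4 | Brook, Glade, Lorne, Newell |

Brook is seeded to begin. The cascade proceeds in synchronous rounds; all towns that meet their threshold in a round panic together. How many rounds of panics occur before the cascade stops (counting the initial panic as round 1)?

Round 1 — Brook panics (initial).
Round 2 — checking thresholds:
  Dunlea: 1 of 4 neighbours ≥ 1, panics.
  Lorne: 1 of 4 neighbours ≥ 1, panics.
  Oakham: 1 of 4 neighbours < 4, not yet.
Round 3 — checking thresholds:
  Glade: 1 of 4 neighbours < 4, not yet.
  Inley: 2 of 4 neighbours ≥ 2, panics.
  Oakham: 2 of 4 neighbours < 4, not yet.
Round 4 — checking thresholds:
  Glade: 2 of 4 neighbours < 4, not yet.
  Newell: 1 of 3 neighbours ≥ 1, panics.
  Oakham: 2 of 4 neighbours < 4, not yet.
Round 5 — no new panics; cascade stops.

4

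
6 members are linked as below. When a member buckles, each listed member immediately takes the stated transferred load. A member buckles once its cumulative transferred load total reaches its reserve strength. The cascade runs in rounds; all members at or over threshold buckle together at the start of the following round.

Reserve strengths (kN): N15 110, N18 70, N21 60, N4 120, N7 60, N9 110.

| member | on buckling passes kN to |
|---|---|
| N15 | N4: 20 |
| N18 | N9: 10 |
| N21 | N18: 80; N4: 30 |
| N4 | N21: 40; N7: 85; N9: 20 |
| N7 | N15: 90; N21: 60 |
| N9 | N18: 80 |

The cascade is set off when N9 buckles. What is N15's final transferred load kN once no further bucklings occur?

Round 1 — N9 buckles (initial).
  N18: +80 → 80 ≥ 70
Round 2 — N18 buckles.
No further bucklings.

0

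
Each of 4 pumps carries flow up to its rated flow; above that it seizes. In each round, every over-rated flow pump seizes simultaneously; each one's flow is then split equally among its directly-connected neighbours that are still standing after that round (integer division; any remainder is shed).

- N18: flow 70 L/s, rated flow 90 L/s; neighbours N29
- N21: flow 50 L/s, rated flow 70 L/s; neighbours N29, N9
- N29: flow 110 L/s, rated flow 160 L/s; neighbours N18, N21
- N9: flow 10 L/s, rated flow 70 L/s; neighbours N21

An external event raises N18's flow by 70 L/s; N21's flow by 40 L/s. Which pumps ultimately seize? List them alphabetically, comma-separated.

Round 1 — N18 at 140 > 90; N21 at 90 > 70. N18, N21 seize.
  N18 sheds 140 L/s to N29: 140 each.
    N29: 110+140 = 250 > 160
  N21 sheds 90 L/s to N29, N9: 45 each.
    N29: 250+45 = 295 > 160
    N9: 10+45 = 55 ≤ 70
Round 2 — N29 seizes.
  N29 sheds 295 L/s: no online neighbours, lost.
No further seizures.

N18, N21, N29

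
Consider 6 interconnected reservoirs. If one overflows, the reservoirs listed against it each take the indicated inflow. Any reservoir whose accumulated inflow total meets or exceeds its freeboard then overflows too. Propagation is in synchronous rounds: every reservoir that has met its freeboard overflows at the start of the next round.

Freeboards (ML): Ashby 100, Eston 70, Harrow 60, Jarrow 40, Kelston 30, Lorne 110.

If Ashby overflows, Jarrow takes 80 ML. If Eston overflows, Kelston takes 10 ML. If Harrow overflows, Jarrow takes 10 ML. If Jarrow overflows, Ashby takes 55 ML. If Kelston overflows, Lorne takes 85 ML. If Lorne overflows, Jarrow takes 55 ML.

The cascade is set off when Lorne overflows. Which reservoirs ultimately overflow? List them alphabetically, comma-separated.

Jarrow, Lorne

Round 1 — Lorne overflows (initial).
  Jarrow: +55 → 55 ≥ 40
Round 2 — Jarrow overflows.
  Ashby: +55 → 55 < 100
No further overflows.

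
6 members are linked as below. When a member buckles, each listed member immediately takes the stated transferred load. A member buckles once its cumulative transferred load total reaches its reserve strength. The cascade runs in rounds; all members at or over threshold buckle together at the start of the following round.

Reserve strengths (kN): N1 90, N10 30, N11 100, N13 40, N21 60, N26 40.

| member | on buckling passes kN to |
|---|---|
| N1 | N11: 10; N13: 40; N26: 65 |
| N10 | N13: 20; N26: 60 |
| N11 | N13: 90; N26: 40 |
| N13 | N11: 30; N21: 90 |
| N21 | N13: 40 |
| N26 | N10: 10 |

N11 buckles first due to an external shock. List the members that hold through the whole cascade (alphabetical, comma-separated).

N1, N10

Round 1 — N11 buckles (initial).
  N13: +90 → 90 ≥ 40
  N26: +40 → 40 ≥ 40
Round 2 — N13, N26 buckle.
  N10: +10 → 10 < 30
  N21: +90 → 90 ≥ 60
Round 3 — N21 buckles.
No further bucklings.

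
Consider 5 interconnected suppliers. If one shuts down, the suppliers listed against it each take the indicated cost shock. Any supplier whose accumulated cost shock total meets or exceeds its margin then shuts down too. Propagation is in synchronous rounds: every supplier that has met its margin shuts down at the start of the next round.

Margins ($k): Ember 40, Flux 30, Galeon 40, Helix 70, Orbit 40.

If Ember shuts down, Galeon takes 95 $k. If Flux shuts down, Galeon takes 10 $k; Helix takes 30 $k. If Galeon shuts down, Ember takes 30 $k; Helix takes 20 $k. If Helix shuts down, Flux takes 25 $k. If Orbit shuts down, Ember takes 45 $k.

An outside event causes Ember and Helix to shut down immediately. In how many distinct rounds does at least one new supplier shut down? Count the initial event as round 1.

Round 1 — Ember, Helix shut down (initial).
  Flux: +25 → 25 < 30
  Galeon: +95 → 95 ≥ 40
Round 2 — Galeon shuts down.
No further shutdowns.

2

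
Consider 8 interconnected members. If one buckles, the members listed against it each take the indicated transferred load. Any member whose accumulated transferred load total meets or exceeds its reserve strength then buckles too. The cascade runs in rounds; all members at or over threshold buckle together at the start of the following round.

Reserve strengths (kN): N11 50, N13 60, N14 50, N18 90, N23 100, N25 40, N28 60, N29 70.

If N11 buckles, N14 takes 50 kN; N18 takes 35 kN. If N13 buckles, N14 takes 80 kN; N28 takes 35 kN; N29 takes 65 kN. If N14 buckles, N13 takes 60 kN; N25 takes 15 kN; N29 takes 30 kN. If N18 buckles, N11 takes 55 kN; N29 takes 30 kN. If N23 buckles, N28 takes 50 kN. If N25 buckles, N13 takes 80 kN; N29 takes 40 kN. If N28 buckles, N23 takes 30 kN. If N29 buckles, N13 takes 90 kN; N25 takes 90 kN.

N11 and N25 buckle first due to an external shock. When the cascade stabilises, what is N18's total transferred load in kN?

Round 1 — N11, N25 buckle (initial).
  N13: +80 → 80 ≥ 60
  N14: +50 → 50 ≥ 50
  N18: +35 → 35 < 90
  N29: +40 → 40 < 70
Round 2 — N13, N14 buckle.
  N28: +35 → 35 < 60
  N29: +65+30 → 135 ≥ 70
Round 3 — N29 buckles.
No further bucklings.

35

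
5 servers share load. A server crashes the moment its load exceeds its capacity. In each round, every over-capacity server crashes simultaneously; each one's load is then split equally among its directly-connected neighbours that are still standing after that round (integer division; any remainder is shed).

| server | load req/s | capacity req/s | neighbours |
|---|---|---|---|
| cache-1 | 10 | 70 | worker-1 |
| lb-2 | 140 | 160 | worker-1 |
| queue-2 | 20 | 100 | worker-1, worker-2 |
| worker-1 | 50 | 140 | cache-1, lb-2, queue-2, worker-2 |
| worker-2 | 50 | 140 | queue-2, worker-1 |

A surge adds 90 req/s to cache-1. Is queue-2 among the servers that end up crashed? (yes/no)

no

Round 1 — cache-1 at 100 > 70. cache-1 crashes.
  cache-1 sheds 100 req/s to worker-1: 100 each.
    worker-1: 50+100 = 150 > 140
Round 2 — worker-1 crashes.
  worker-1 sheds 150 req/s to lb-2, queue-2, worker-2: 50 each.
    lb-2: 140+50 = 190 > 160
    queue-2: 20+50 = 70 ≤ 100
    worker-2: 50+50 = 100 ≤ 140
Round 3 — lb-2 crashes.
  lb-2 sheds 190 req/s: no online neighbours, lost.
No further crashes.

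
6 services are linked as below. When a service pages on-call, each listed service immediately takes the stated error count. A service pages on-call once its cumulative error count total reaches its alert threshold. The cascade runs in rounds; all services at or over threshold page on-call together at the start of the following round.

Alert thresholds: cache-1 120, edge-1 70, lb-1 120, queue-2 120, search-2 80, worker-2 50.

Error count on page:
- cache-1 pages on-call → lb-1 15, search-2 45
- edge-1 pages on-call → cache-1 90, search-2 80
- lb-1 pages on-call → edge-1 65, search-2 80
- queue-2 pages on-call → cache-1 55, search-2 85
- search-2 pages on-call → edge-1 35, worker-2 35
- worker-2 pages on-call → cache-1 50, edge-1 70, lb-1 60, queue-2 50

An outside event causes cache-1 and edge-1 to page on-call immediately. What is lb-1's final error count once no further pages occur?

15

Round 1 — cache-1, edge-1 page on-call (initial).
  lb-1: +15 → 15 < 120
  search-2: +45+80 → 125 ≥ 80
Round 2 — search-2 pages on-call.
  worker-2: +35 → 35 < 50
No further pages.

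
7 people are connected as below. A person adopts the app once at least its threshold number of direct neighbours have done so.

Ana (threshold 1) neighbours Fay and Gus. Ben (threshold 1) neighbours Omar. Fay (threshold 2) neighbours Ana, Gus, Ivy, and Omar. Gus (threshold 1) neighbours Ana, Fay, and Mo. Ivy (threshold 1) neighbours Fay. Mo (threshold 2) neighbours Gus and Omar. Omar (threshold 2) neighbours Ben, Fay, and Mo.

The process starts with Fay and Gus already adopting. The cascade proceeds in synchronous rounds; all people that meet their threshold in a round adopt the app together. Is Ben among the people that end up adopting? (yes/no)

Round 1 — Fay, Gus adopt the app (initial).
Round 2 — checking thresholds:
  Ana: 2 of 2 neighbours ≥ 1, adopts the app.
  Ivy: 1 of 1 neighbours ≥ 1, adopts the app.
  Mo: 1 of 2 neighbours < 2, below threshold.
  Omar: 1 of 3 neighbours < 2, below threshold.
Round 3 — no new adoptions; cascade stops.

no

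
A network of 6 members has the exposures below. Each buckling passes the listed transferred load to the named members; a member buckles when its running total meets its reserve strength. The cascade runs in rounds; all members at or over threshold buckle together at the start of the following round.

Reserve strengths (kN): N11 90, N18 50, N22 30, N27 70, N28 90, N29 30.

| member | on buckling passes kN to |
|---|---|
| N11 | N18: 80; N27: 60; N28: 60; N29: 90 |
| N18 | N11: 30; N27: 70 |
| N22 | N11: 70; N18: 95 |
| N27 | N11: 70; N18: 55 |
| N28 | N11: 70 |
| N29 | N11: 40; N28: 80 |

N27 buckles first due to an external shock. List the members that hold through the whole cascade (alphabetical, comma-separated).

Round 1 — N27 buckles (initial).
  N11: +70 → 70 < 90
  N18: +55 → 55 ≥ 50
Round 2 — N18 buckles.
  N11: +30 → 100 ≥ 90
Round 3 — N11 buckles.
  N28: +60 → 60 < 90
  N29: +90 → 90 ≥ 30
Round 4 — N29 buckles.
  N28: +80 → 140 ≥ 90
Round 5 — N28 buckles.
No further bucklings.

N22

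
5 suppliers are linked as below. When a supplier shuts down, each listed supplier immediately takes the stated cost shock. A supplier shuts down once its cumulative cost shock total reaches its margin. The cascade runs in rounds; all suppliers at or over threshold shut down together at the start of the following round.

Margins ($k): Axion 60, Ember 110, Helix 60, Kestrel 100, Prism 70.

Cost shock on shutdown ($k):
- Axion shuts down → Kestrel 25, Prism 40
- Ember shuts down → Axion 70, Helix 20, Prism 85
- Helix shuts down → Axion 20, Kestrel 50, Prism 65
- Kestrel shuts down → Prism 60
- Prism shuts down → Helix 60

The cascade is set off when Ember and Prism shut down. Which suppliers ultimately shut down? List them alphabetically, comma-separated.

Axion, Ember, Helix, Prism

Round 1 — Ember, Prism shut down (initial).
  Axion: +70 → 70 ≥ 60
  Helix: +20+60 → 80 ≥ 60
Round 2 — Axion, Helix shut down.
  Kestrel: +25+50 → 75 < 100
No further shutdowns.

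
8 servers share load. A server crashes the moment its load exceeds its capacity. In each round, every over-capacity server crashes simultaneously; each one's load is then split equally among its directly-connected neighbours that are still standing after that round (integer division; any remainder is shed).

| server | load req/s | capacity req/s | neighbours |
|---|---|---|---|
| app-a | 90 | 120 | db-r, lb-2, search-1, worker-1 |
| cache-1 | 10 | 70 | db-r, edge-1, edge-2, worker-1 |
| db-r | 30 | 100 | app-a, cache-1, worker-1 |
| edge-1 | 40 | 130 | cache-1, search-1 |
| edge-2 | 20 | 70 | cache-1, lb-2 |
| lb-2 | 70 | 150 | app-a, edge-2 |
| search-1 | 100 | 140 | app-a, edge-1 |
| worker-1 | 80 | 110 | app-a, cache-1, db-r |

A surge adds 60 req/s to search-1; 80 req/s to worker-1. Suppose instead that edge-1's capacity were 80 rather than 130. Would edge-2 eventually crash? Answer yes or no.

With edge-1's capacity at 80:
Round 1 — search-1 at 160 > 140; worker-1 at 160 > 110. search-1, worker-1 crash.
  search-1 sheds 160 req/s to app-a, edge-1: 80 each.
    app-a: 90+80 = 170 > 120
    edge-1: 40+80 = 120 > 80
  worker-1 sheds 160 req/s to app-a, cache-1, db-r: 53 each (1 lost).
    app-a: 170+53 = 223 > 120
    cache-1: 10+53 = 63 ≤ 70
    db-r: 30+53 = 83 ≤ 100
Round 2 — app-a, edge-1 crash.
  app-a sheds 223 req/s to db-r, lb-2: 111 each (1 lost).
    db-r: 83+111 = 194 > 100
    lb-2: 70+111 = 181 > 150
  edge-1 sheds 120 req/s to cache-1: 120 each.
    cache-1: 63+120 = 183 > 70
Round 3 — cache-1, db-r, lb-2 crash.
  cache-1 sheds 183 req/s to edge-2: 183 each.
    edge-2: 20+183 = 203 > 70
  db-r sheds 194 req/s: no online neighbours, lost.
  lb-2 sheds 181 req/s to edge-2: 181 each.
    edge-2: 203+181 = 384 > 70
Round 4 — edge-2 crashes.
  edge-2 sheds 384 req/s: no online neighbours, lost.
No further crashes.

yes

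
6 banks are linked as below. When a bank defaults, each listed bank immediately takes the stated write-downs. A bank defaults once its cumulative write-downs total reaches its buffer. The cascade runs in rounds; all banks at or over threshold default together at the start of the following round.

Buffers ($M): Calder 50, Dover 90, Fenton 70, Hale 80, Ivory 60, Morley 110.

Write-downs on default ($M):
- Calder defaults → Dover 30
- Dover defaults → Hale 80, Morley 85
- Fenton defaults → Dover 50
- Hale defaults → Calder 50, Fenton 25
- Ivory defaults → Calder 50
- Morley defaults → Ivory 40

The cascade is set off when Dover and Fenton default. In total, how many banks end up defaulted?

4

Round 1 — Dover, Fenton default (initial).
  Hale: +80 → 80 ≥ 80
  Morley: +85 → 85 < 110
Round 2 — Hale defaults.
  Calder: +50 → 50 ≥ 50
Round 3 — Calder defaults.
No further defaults.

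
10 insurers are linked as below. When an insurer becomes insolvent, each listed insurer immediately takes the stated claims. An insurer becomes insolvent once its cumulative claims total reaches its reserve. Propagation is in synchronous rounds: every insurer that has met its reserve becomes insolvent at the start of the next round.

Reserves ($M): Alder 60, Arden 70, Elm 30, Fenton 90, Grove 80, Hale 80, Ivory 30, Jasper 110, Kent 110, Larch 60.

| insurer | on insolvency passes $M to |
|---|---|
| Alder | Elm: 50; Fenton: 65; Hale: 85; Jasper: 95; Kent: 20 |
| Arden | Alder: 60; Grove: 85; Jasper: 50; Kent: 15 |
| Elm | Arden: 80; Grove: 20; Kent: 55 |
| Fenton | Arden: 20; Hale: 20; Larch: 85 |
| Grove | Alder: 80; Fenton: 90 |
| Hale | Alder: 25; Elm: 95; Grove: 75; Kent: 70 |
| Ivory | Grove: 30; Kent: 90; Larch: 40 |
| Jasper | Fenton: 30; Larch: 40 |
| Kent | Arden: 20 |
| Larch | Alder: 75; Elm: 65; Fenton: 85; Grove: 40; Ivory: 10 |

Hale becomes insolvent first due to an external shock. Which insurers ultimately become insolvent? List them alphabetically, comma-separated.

Alder, Arden, Elm, Fenton, Grove, Hale, Jasper, Kent, Larch

Round 1 — Hale becomes insolvent (initial).
  Alder: +25 → 25 < 60
  Elm: +95 → 95 ≥ 30
  Grove: +75 → 75 < 80
  Kent: +70 → 70 < 110
Round 2 — Elm becomes insolvent.
  Arden: +80 → 80 ≥ 70
  Grove: +20 → 95 ≥ 80
  Kent: +55 → 125 ≥ 110
Round 3 — Arden, Grove, Kent become insolvent.
  Alder: +60+80 → 165 ≥ 60
  Fenton: +90 → 90 ≥ 90
  Jasper: +50 → 50 < 110
Round 4 — Alder, Fenton become insolvent.
  Jasper: +95 → 145 ≥ 110
  Larch: +85 → 85 ≥ 60
Round 5 — Jasper, Larch become insolvent.
  Ivory: +10 → 10 < 30
No further insolvencies.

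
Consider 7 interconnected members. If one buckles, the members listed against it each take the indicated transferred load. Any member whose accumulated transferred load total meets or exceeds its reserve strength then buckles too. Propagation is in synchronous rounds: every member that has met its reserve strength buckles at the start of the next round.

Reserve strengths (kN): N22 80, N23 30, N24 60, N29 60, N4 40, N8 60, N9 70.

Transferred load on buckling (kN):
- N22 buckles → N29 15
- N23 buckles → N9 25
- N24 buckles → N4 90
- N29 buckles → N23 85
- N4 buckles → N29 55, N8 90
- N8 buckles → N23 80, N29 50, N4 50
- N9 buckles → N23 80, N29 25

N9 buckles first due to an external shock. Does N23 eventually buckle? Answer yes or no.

Round 1 — N9 buckles (initial).
  N23: +80 → 80 ≥ 30
  N29: +25 → 25 < 60
Round 2 — N23 buckles.
No further bucklings.

yes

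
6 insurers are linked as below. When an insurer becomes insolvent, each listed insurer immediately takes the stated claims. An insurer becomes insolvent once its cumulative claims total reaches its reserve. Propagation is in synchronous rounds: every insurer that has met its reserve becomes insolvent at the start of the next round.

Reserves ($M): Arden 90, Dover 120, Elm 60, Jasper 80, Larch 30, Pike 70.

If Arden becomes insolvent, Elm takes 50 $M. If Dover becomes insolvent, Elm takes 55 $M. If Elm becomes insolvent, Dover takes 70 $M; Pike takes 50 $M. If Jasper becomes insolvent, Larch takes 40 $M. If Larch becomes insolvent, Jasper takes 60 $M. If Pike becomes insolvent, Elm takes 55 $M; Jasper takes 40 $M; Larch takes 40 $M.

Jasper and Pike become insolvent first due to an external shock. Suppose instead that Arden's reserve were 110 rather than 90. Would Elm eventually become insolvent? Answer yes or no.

With Arden's reserve at 110:
Round 1 — Jasper, Pike become insolvent (initial).
  Elm: +55 → 55 < 60
  Larch: +40+40 → 80 ≥ 30
Round 2 — Larch becomes insolvent.
No further insolvencies.

no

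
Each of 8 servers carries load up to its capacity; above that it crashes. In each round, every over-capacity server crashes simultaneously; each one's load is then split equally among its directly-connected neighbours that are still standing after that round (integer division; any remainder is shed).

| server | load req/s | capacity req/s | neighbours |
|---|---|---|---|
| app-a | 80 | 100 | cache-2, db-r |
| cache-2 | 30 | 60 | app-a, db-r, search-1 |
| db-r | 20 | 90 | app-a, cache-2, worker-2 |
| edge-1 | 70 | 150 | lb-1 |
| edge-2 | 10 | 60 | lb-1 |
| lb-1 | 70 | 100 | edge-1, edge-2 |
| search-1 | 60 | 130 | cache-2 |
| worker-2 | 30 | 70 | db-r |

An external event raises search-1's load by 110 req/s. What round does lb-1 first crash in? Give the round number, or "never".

never

Round 1 — search-1 at 170 > 130. search-1 crashes.
  search-1 sheds 170 req/s to cache-2: 170 each.
    cache-2: 30+170 = 200 > 60
Round 2 — cache-2 crashes.
  cache-2 sheds 200 req/s to app-a, db-r: 100 each.
    app-a: 80+100 = 180 > 100
    db-r: 20+100 = 120 > 90
Round 3 — app-a, db-r crash.
  app-a sheds 180 req/s: no online neighbours, lost.
  db-r sheds 120 req/s to worker-2: 120 each.
    worker-2: 30+120 = 150 > 70
Round 4 — worker-2 crashes.
  worker-2 sheds 150 req/s: no online neighbours, lost.
No further crashes.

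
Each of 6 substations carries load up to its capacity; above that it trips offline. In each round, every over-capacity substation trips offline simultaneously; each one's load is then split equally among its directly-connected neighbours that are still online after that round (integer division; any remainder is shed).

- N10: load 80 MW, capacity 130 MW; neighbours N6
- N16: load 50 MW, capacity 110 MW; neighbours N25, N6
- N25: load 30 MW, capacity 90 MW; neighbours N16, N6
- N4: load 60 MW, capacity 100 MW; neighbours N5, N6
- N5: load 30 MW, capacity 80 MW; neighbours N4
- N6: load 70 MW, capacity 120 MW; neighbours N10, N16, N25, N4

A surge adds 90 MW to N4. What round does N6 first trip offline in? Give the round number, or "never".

Round 1 — N4 at 150 > 100. N4 trips offline.
  N4 sheds 150 MW to N5, N6: 75 each.
    N5: 30+75 = 105 > 80
    N6: 70+75 = 145 > 120
Round 2 — N5, N6 trip offline.
  N5 sheds 105 MW: no online neighbours, lost.
  N6 sheds 145 MW to N10, N16, N25: 48 each (1 lost).
    N10: 80+48 = 128 ≤ 130
    N16: 50+48 = 98 ≤ 110
    N25: 30+48 = 78 ≤ 90
No further trips.

2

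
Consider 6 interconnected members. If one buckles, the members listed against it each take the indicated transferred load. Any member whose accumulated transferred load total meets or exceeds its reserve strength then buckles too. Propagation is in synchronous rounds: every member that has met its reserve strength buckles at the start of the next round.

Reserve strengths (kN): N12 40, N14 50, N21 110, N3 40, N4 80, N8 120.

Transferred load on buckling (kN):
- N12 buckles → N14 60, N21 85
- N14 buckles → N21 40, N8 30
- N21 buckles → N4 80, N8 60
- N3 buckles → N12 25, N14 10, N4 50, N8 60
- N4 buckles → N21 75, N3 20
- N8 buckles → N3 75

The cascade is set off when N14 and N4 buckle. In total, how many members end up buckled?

Round 1 — N14, N4 buckle (initial).
  N21: +40+75 → 115 ≥ 110
  N3: +20 → 20 < 40
  N8: +30 → 30 < 120
Round 2 — N21 buckles.
  N8: +60 → 90 < 120
No further bucklings.

3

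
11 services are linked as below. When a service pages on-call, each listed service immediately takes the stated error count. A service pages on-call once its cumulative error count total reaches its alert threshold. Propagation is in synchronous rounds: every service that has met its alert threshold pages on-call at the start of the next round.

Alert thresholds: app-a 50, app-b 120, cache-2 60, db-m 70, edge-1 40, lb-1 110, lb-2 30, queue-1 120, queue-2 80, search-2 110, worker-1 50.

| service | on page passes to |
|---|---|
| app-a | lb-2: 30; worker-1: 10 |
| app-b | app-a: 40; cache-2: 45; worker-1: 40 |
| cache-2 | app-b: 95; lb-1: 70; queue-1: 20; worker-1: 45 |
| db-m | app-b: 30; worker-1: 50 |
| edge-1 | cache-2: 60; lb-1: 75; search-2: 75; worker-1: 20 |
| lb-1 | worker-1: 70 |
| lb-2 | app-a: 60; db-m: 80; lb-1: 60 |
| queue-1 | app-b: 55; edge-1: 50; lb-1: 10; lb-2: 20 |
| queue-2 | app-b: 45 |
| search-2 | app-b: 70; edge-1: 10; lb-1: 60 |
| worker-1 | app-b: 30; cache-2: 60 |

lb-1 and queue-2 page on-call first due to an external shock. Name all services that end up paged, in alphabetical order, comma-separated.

app-b, cache-2, lb-1, queue-2, worker-1

Round 1 — lb-1, queue-2 page on-call (initial).
  app-b: +45 → 45 < 120
  worker-1: +70 → 70 ≥ 50
Round 2 — worker-1 pages on-call.
  app-b: +30 → 75 < 120
  cache-2: +60 → 60 ≥ 60
Round 3 — cache-2 pages on-call.
  app-b: +95 → 170 ≥ 120
  queue-1: +20 → 20 < 120
Round 4 — app-b pages on-call.
  app-a: +40 → 40 < 50
No further pages.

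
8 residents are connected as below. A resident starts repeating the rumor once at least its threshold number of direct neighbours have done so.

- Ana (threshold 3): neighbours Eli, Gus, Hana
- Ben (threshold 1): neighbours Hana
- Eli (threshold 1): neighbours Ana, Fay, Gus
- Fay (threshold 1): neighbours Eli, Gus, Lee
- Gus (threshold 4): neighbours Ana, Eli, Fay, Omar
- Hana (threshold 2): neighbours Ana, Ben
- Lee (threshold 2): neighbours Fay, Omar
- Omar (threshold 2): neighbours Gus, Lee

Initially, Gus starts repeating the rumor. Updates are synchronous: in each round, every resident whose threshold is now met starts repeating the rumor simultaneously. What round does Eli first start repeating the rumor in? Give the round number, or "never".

Round 1 — Gus starts repeating the rumor (initial).
Round 2 — checking thresholds:
  Ana: 1 of 3 neighbours < 3, below threshold.
  Eli: 1 of 3 neighbours ≥ 1, starts repeating the rumor.
  Fay: 1 of 3 neighbours ≥ 1, starts repeating the rumor.
  Omar: 1 of 2 neighbours < 2, below threshold.
Round 3 — no new spreads; cascade stops.

2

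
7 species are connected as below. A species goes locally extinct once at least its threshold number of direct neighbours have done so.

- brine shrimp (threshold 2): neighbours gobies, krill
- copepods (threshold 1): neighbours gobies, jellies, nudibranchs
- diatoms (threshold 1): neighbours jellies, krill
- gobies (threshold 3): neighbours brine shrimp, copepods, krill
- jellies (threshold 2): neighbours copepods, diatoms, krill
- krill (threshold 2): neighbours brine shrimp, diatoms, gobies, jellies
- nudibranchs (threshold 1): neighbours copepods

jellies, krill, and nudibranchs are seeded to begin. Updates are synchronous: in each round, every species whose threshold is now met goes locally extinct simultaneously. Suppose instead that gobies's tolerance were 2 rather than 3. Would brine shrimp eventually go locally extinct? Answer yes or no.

With gobies's tolerance at 2:
Round 1 — jellies, krill, nudibranchs go locally extinct (initial).
Round 2 — checking thresholds:
  brine shrimp: 1 of 2 neighbours < 2, holds.
  copepods: 2 of 3 neighbours ≥ 1, goes locally extinct.
  diatoms: 2 of 2 neighbours ≥ 1, goes locally extinct.
  gobies: 1 of 3 neighbours < 2, holds.
Round 3 — checking thresholds:
  brine shrimp: 1 of 2 neighbours < 2, holds.
  gobies: 2 of 3 neighbours ≥ 2, goes locally extinct.
Round 4 — checking thresholds:
  brine shrimp: 2 of 2 neighbours ≥ 2, goes locally extinct.
Round 5 — no new extinctions; cascade stops.

yes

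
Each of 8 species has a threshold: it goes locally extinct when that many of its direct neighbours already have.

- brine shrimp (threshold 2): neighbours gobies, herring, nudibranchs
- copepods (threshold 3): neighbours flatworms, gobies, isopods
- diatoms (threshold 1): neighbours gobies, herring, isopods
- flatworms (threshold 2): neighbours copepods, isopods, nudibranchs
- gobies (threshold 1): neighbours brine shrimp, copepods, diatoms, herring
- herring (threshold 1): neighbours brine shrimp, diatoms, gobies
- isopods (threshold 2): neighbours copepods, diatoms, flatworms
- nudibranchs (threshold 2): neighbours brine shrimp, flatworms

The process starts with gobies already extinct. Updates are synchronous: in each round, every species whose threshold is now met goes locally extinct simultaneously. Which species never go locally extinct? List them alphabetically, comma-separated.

copepods, flatworms, isopods, nudibranchs

Round 1 — gobies goes locally extinct (initial).
Round 2 — checking thresholds:
  brine shrimp: 1 of 3 neighbours < 2, not yet.
  copepods: 1 of 3 neighbours < 3, not yet.
  diatoms: 1 of 3 neighbours ≥ 1, goes locally extinct.
  herring: 1 of 3 neighbours ≥ 1, goes locally extinct.
Round 3 — checking thresholds:
  brine shrimp: 2 of 3 neighbours ≥ 2, goes locally extinct.
  copepods: 1 of 3 neighbours < 3, not yet.
  isopods: 1 of 3 neighbours < 2, not yet.
Round 4 — no new extinctions; cascade stops.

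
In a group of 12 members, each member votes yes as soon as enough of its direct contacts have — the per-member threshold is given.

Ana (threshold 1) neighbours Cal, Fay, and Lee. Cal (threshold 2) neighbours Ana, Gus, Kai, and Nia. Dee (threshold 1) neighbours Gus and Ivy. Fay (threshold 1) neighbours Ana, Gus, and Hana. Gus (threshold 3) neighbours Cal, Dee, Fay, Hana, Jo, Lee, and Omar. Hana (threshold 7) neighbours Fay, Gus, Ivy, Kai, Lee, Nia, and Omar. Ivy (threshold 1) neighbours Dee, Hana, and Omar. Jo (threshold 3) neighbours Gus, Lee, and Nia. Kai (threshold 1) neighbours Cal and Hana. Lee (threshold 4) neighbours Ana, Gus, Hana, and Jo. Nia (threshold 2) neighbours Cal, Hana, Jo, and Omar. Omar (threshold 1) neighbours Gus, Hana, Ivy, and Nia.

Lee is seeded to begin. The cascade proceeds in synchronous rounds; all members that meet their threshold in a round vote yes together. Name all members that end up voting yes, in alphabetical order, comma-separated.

Round 1 — Lee votes yes (initial).
Round 2 — checking thresholds:
  Ana: 1 of 3 neighbours ≥ 1, votes yes.
  Gus: 1 of 7 neighbours < 3, not yet.
  Hana: 1 of 7 neighbours < 7, not yet.
  Jo: 1 of 3 neighbours < 3, not yet.
Round 3 — checking thresholds:
  Cal: 1 of 4 neighbours < 2, not yet.
  Fay: 1 of 3 neighbours ≥ 1, votes yes.
  Gus: 1 of 7 neighbours < 3, not yet.
  Hana: 1 of 7 neighbours < 7, not yet.
  Jo: 1 of 3 neighbours < 3, not yet.
Round 4 — no new yes votes; cascade stops.

Ana, Fay, Lee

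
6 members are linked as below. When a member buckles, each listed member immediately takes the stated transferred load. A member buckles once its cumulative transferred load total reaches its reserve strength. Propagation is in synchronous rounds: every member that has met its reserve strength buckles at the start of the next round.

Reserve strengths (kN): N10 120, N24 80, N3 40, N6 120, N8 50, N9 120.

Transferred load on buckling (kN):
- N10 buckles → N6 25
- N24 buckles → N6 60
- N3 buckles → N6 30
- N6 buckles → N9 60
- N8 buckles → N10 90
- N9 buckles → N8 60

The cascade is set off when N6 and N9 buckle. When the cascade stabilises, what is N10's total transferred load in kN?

Round 1 — N6, N9 buckle (initial).
  N8: +60 → 60 ≥ 50
Round 2 — N8 buckles.
  N10: +90 → 90 < 120
No further bucklings.

90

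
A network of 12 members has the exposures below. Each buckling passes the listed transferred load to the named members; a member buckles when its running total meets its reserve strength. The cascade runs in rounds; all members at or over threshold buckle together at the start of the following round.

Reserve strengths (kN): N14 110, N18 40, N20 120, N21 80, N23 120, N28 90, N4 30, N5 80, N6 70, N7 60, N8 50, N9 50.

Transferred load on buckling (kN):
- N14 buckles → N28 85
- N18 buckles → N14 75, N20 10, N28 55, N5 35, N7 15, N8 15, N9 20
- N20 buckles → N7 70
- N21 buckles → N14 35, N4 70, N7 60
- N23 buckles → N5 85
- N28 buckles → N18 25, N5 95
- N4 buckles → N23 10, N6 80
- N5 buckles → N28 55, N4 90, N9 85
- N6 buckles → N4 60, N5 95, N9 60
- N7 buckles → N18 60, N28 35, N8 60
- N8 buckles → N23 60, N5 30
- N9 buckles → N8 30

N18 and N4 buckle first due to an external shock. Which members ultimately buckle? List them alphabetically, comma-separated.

N18, N28, N4, N5, N6, N9

Round 1 — N18, N4 buckle (initial).
  N14: +75 → 75 < 110
  N20: +10 → 10 < 120
  N23: +10 → 10 < 120
  N28: +55 → 55 < 90
  N5: +35 → 35 < 80
  N6: +80 → 80 ≥ 70
  N7: +15 → 15 < 60
  N8: +15 → 15 < 50
  N9: +20 → 20 < 50
Round 2 — N6 buckles.
  N5: +95 → 130 ≥ 80
  N9: +60 → 80 ≥ 50
Round 3 — N5, N9 buckle.
  N28: +55 → 110 ≥ 90
  N8: +30 → 45 < 50
Round 4 — N28 buckles.
No further bucklings.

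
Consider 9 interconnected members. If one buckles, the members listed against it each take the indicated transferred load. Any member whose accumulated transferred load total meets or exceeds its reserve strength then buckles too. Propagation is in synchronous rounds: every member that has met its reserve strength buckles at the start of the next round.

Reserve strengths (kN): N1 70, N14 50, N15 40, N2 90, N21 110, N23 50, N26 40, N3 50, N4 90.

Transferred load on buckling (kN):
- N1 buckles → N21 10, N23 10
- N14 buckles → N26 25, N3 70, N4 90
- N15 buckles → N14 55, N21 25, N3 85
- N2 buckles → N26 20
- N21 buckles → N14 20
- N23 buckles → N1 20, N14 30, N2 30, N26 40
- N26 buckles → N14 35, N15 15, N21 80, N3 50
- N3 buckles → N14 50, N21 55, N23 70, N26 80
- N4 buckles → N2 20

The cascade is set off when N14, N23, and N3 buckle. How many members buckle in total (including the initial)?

6

Round 1 — N14, N23, N3 buckle (initial).
  N1: +20 → 20 < 70
  N2: +30 → 30 < 90
  N21: +55 → 55 < 110
  N26: +25+40+80 → 145 ≥ 40
  N4: +90 → 90 ≥ 90
Round 2 — N26, N4 buckle.
  N15: +15 → 15 < 40
  N2: +20 → 50 < 90
  N21: +80 → 135 ≥ 110
Round 3 — N21 buckles.
No further bucklings.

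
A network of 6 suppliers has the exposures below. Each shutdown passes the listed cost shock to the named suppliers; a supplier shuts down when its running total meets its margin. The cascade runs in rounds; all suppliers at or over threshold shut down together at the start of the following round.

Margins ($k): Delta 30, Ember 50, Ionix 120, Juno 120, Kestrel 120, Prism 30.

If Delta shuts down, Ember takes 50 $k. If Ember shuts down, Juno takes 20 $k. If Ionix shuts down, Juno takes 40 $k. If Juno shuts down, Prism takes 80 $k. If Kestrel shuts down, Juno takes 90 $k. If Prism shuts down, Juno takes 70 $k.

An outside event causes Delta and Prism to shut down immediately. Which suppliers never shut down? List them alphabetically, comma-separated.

Round 1 — Delta, Prism shut down (initial).
  Ember: +50 → 50 ≥ 50
  Juno: +70 → 70 < 120
Round 2 — Ember shuts down.
  Juno: +20 → 90 < 120
No further shutdowns.

Ionix, Juno, Kestrel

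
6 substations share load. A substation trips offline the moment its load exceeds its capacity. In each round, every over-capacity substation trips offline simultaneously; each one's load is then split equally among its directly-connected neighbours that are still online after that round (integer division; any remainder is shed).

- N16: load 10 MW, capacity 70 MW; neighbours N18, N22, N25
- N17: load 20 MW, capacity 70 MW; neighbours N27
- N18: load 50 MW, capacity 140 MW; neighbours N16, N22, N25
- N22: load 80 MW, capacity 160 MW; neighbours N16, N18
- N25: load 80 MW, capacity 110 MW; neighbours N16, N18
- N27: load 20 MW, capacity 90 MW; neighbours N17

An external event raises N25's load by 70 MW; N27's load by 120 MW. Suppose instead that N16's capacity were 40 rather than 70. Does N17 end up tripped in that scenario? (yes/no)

yes

With N16's capacity at 40:
Round 1 — N25 at 150 > 110; N27 at 140 > 90. N25, N27 trip offline.
  N25 sheds 150 MW to N16, N18: 75 each.
    N16: 10+75 = 85 > 40
    N18: 50+75 = 125 ≤ 140
  N27 sheds 140 MW to N17: 140 each.
    N17: 20+140 = 160 > 70
Round 2 — N16, N17 trip offline.
  N16 sheds 85 MW to N18, N22: 42 each (1 lost).
    N18: 125+42 = 167 > 140
    N22: 80+42 = 122 ≤ 160
  N17 sheds 160 MW: no online neighbours, lost.
Round 3 — N18 trips offline.
  N18 sheds 167 MW to N22: 167 each.
    N22: 122+167 = 289 > 160
Round 4 — N22 trips offline.
  N22 sheds 289 MW: no online neighbours, lost.
No further trips.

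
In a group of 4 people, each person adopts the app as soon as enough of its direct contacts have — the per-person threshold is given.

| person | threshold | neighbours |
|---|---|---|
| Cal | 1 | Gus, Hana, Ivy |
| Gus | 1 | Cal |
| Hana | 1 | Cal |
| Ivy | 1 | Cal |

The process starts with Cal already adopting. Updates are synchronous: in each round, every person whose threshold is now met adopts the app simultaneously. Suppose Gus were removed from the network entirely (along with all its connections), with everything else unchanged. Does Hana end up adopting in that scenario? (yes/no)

yes

With Gus removed:
Round 1 — Cal adopts the app (initial).
Round 2 — checking thresholds:
  Hana: 1 of 1 neighbours ≥ 1, adopts the app.
  Ivy: 1 of 1 neighbours ≥ 1, adopts the app.
Round 3 — no new adoptions; cascade stops.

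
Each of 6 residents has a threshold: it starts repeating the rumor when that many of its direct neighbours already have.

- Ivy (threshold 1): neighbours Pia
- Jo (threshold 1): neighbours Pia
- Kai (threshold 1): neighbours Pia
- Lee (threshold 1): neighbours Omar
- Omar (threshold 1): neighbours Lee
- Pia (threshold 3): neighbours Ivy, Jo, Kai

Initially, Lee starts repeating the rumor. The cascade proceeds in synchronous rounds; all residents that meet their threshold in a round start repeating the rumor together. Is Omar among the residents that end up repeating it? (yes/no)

yes

Round 1 — Lee starts repeating the rumor (initial).
Round 2 — checking thresholds:
  Omar: 1 of 1 neighbours ≥ 1, starts repeating the rumor.
Round 3 — no new spreads; cascade stops.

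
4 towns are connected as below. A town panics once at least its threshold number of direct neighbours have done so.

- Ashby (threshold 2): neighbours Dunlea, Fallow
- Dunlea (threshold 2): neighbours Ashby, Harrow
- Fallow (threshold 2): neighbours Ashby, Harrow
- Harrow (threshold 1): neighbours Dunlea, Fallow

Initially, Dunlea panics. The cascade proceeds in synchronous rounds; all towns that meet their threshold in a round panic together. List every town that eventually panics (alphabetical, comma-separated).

Round 1 — Dunlea panics (initial).
Round 2 — checking thresholds:
  Ashby: 1 of 2 neighbours < 2, not yet.
  Harrow: 1 of 2 neighbours ≥ 1, panics.
Round 3 — no new panics; cascade stops.

Dunlea, Harrow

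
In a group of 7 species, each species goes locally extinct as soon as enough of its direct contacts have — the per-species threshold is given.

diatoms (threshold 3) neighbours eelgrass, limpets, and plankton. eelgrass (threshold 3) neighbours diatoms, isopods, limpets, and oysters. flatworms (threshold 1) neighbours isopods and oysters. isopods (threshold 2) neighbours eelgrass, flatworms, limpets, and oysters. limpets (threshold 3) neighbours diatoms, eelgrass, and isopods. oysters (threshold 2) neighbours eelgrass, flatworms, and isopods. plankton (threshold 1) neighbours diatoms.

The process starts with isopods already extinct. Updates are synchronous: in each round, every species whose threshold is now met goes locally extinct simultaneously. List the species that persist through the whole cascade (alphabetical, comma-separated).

diatoms, eelgrass, limpets, plankton

Round 1 — isopods goes locally extinct (initial).
Round 2 — checking thresholds:
  eelgrass: 1 of 4 neighbours < 3, not yet.
  flatworms: 1 of 2 neighbours ≥ 1, goes locally extinct.
  limpets: 1 of 3 neighbours < 3, not yet.
  oysters: 1 of 3 neighbours < 2, not yet.
Round 3 — checking thresholds:
  eelgrass: 1 of 4 neighbours < 3, not yet.
  limpets: 1 of 3 neighbours < 3, not yet.
  oysters: 2 of 3 neighbours ≥ 2, goes locally extinct.
Round 4 — no new extinctions; cascade stops.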